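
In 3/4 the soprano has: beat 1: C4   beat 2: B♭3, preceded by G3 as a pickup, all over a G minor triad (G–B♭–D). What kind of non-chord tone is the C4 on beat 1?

Appoggiatura.

The harmony at that moment is G minor triad (G, B♭, D); C4 is not a chord tone.
It is approached by leap up from G3 and left by step down to B♭3.
Leap in, step out, metrically accented — an appoggiatura.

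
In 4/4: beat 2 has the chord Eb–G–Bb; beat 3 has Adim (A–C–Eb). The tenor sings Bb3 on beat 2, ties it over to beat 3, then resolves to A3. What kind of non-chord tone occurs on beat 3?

Suspension.

The harmony at that moment is A diminished triad (A, C, Eb); Bb3 is not a chord tone.
It is held over (the same pitch as the preceding Bb3) and left by step down to A3.
Held over from the previous chord and resolving down by step — a suspension.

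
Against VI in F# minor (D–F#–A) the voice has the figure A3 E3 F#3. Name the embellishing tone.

The harmony at that moment is D major triad (D, F#, A); E3 is not a chord tone.
It is approached by leap down from A3 and left by step up to F#3.
Leap in, step out — an appoggiatura.

E3 is an appoggiatura.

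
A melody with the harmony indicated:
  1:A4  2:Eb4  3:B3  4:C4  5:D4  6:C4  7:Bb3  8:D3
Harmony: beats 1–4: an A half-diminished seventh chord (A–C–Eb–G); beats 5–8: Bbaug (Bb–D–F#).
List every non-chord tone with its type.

The harmony at that moment is A half-diminished seventh chord (A, C, Eb, G); B3 is not a chord tone.
It is approached by leap down from Eb4 and left by step up to C4.
Leap in, step out — an appoggiatura.
The harmony at that moment is Bb augmented triad (Bb, D, F#); C4 is not a chord tone.
It is approached by step down from D4 and left by step down to Bb3.
Step in, step out in the same direction — a passing tone.

B3 (beat 3) — appoggiatura; C4 (beat 6) — passing tone.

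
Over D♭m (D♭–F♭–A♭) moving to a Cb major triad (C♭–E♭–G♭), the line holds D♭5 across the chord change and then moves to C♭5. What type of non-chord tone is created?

The harmony at that moment is C♭ major triad (C♭, E♭, G♭); D♭5 is not a chord tone.
It is held over (the same pitch as the preceding D♭5) and left by step down to C♭5.
Held over from the previous chord and resolving down by step — a suspension.

D♭5 is a suspension.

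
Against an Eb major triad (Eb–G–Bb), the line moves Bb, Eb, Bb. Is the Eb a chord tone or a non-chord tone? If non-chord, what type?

Chord tone (the root of Eb major triad).

Eb major triad contains Eb, G, Bb; Eb is the root, so it is a chord tone.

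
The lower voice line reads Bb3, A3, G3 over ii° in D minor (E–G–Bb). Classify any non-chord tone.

A3 is a passing tone.

The harmony at that moment is E diminished triad (E, G, Bb); A3 is not a chord tone.
It is approached by step down from Bb3 and left by step down to G3.
Step in, step out in the same direction — a passing tone.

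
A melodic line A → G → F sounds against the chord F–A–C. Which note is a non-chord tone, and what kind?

G is a passing tone.

The harmony at that moment is F major triad (F, A, C); G is not a chord tone.
It is approached by step down from A and left by step down to F.
Step in, step out in the same direction — a passing tone.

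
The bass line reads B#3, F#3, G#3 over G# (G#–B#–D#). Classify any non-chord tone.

F#3 is an appoggiatura.

The harmony at that moment is G# major triad (G#, B#, D#); F#3 is not a chord tone.
It is approached by leap down from B#3 and left by step up to G#3.
Leap in, step out — an appoggiatura.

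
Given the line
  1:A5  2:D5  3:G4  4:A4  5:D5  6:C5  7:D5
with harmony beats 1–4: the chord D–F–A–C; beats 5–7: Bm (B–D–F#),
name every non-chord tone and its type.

The harmony at that moment is D minor seventh chord (D, F, A, C); G4 is not a chord tone.
It is approached by leap down from D5 and left by step up to A4.
Leap in, step out — an appoggiatura.
The harmony at that moment is B minor triad (B, D, F#); C5 is not a chord tone.
It is approached by step down from D5 and left by step up to D5.
Step away and step back to the same note — a neighbor tone (lower neighbor).

G4 (beat 3) — appoggiatura; C5 (beat 6) — neighbor tone.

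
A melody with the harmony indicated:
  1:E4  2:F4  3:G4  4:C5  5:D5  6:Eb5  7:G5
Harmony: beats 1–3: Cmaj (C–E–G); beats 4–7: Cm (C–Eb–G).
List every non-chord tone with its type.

F4 (beat 2) — passing tone; D5 (beat 5) — passing tone.

The harmony at that moment is C major triad (C, E, G); F4 is not a chord tone.
It is approached by step up from E4 and left by step up to G4.
Step in, step out in the same direction — a passing tone.
The harmony at that moment is C minor triad (C, Eb, G); D5 is not a chord tone.
It is approached by step up from C5 and left by step up to Eb5.
Step in, step out in the same direction — a passing tone.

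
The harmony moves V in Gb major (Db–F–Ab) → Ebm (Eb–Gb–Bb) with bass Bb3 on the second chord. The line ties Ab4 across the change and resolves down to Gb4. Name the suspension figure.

7–6 suspension.

At the second chord the bass is Bb3. The suspended Ab4 lies a seventh above the bass; after resolving down by step to Gb4, the interval above the bass becomes a sixth.
Suspension figures are named by those two intervals: 7–6.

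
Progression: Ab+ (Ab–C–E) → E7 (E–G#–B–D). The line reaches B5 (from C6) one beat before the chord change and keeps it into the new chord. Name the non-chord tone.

B5 is an anticipation.

The harmony at that moment is Ab augmented triad (Ab, C, E); B5 is not a chord tone.
It is approached by step down from C6 and then sustained as the same pitch into the next harmony.
Arriving early and becoming a chord tone when the harmony changes — an anticipation.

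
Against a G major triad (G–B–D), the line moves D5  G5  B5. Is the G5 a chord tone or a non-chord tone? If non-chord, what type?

Chord tone (the root of G major triad).

G major triad contains G, B, D; G is the root, so it is a chord tone.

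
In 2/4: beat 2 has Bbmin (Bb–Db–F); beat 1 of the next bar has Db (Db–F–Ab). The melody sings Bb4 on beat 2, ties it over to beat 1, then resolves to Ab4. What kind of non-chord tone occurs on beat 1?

The harmony at that moment is Db major triad (Db, F, Ab); Bb4 is not a chord tone.
It is held over (the same pitch as the preceding Bb4) and left by step down to Ab4.
Held over from the previous chord and resolving down by step — a suspension.

Suspension.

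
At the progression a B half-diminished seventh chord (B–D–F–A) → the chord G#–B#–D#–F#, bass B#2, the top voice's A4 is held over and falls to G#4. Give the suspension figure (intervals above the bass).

7–6 suspension.

At the second chord the bass is B#2. The suspended A4 lies a seventh above the bass; after resolving down by step to G#4, the interval above the bass becomes a sixth.
Suspension figures are named by those two intervals: 7–6.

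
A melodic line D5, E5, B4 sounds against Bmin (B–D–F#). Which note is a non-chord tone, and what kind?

E5 is an escape tone.

The harmony at that moment is B minor triad (B, D, F#); E5 is not a chord tone.
It is approached by step up from D5 and left by leap down to B4.
Step in, leap out — an escape tone.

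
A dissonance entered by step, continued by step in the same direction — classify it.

Passing tone.

Approach: by step. Departure: by step, continuing in the same direction.
Stepwise on both sides with no change of direction means the note fills in the space between two different chord tones — a passing tone. (Had it turned back to its starting note it would be a neighbor tone instead.)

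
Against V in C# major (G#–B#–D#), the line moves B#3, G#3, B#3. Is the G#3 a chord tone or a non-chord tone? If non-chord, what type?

G# major triad contains G#, B#, D#; G# is the root, so it is a chord tone.

Chord tone (the root of G# major triad).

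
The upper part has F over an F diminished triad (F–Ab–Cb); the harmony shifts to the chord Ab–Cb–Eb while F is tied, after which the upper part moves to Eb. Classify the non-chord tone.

F is a suspension.

The harmony at that moment is Ab minor triad (Ab, Cb, Eb); F is not a chord tone.
It is held over (the same pitch as the preceding F) and left by step down to Eb.
Held over from the previous chord and resolving down by step — a suspension.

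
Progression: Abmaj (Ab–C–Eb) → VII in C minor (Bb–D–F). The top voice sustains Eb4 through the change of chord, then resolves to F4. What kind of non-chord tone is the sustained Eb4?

Eb4 is a retardation.

The harmony at that moment is Bb major triad (Bb, D, F); Eb4 is not a chord tone.
It is held over (the same pitch as the preceding Eb4) and left by step up to F4.
Held over from the previous chord and resolving up by step — a retardation.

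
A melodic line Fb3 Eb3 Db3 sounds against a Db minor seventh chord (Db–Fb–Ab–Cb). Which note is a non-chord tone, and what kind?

The harmony at that moment is Db minor seventh chord (Db, Fb, Ab, Cb); Eb3 is not a chord tone.
It is approached by step down from Fb3 and left by step down to Db3.
Step in, step out in the same direction — a passing tone.

Eb3 is a passing tone.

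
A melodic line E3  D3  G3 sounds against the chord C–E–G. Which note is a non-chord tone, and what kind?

The harmony at that moment is C major triad (C, E, G); D3 is not a chord tone.
It is approached by step down from E3 and left by leap up to G3.
Step in, leap out — an escape tone.

D3 is an escape tone.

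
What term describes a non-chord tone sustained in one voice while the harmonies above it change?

Pedal tone.

Approach: none. Departure: none — a single pitch is sustained while the chords change around it, passing through harmonies that do not contain it.
No melodic motion at all; the dissonance is created entirely by the moving harmonies against the stationary note — a pedal tone (pedal point).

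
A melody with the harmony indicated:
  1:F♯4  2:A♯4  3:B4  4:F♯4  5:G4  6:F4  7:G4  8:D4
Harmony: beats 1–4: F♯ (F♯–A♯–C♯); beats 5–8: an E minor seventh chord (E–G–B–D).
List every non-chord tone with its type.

B4 (beat 3) — escape tone; F4 (beat 6) — neighbor tone.

The harmony at that moment is F♯ major triad (F♯, A♯, C♯); B4 is not a chord tone.
It is approached by step up from A♯4 and left by leap down to F♯4.
Step in, leap out — an escape tone.
The harmony at that moment is E minor seventh chord (E, G, B, D); F4 is not a chord tone.
It is approached by step down from G4 and left by step up to G4.
Step away and step back to the same note — a neighbor tone (lower neighbor).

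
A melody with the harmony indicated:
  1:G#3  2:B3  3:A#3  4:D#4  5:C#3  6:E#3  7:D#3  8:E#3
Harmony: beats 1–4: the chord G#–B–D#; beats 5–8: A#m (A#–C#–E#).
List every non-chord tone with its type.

The harmony at that moment is G# minor triad (G#, B, D#); A#3 is not a chord tone.
It is approached by step down from B3 and left by leap up to D#4.
Step in, leap out — an escape tone.
The harmony at that moment is A# minor triad (A#, C#, E#); D#3 is not a chord tone.
It is approached by step down from E#3 and left by step up to E#3.
Step away and step back to the same note — a neighbor tone (lower neighbor).

A#3 (beat 3) — escape tone; D#3 (beat 7) — neighbor tone.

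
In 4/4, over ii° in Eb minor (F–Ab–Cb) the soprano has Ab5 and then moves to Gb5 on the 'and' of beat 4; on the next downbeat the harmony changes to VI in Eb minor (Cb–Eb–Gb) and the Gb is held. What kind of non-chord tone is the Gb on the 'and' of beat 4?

Anticipation.

The harmony at that moment is F diminished triad (F, Ab, Cb); Gb5 is not a chord tone.
It is approached by step down from Ab5 and then sustained as the same pitch into the next harmony.
Arriving early and becoming a chord tone when the harmony changes — an anticipation.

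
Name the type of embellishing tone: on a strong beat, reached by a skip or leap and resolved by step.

Approach: by leap. Departure: by step. Metric position: strong.
Leap in, step out, in a metrically strong position — an appoggiatura. (It is the mirror image of the escape tone, which steps in and leaps out from a weak position.)

Appoggiatura.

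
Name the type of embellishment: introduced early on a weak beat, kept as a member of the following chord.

Anticipation.

Approach: ahead of the chord change (typically by step), so it is dissonant against the current harmony. Departure: none — the same pitch is restated or held and is a chord tone of the new harmony.
Dissonant first, consonant once the harmony catches up: the note simply arrives early — an anticipation. (The reverse timing, consonant first and dissonant after the change, would be a suspension or retardation.)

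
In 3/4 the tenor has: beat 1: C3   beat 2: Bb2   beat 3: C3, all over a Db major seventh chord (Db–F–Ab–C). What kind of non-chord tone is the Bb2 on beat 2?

Lower neighbor tone.

The harmony at that moment is Db major seventh chord (Db, F, Ab, C); Bb2 is not a chord tone.
It is approached by step down from C3 and left by step up to C3.
Step away and step back to the same note — a neighbor tone (lower neighbor).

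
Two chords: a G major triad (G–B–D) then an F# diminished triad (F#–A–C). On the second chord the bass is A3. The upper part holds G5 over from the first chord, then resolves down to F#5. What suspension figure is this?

At the second chord the bass is A3. The suspended G5 lies a seventh above the bass; after resolving down by step to F#5, the interval above the bass becomes a sixth.
Suspension figures are named by those two intervals: 7–6.

7–6 suspension.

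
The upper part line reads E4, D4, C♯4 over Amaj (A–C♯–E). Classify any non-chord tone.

D4 is a passing tone.

The harmony at that moment is A major triad (A, C♯, E); D4 is not a chord tone.
It is approached by step down from E4 and left by step down to C♯4.
Step in, step out in the same direction — a passing tone.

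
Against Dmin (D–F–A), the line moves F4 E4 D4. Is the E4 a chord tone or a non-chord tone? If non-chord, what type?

Non-chord tone — a passing tone.

The harmony at that moment is D minor triad (D, F, A); E4 is not a chord tone.
It is approached by step down from F4 and left by step down to D4.
Step in, step out in the same direction — a passing tone.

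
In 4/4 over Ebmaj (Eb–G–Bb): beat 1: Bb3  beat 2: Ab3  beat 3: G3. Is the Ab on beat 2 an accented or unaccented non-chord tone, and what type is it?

Unaccented passing tone.

The harmony at that moment is Eb major triad (Eb, G, Bb); Ab3 is not a chord tone.
It is approached by step down from Bb3 and left by step down to G3.
Step in, step out in the same direction — a passing tone.
It falls on a weak beat, so it is unaccented.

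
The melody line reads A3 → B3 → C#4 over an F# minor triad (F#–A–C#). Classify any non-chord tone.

B3 is a passing tone.

The harmony at that moment is F# minor triad (F#, A, C#); B3 is not a chord tone.
It is approached by step up from A3 and left by step up to C#4.
Step in, step out in the same direction — a passing tone.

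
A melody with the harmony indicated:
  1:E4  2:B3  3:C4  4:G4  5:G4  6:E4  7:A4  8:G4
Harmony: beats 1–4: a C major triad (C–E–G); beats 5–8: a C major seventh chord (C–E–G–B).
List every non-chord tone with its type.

The harmony at that moment is C major triad (C, E, G); B3 is not a chord tone.
It is approached by leap down from E4 and left by step up to C4.
Leap in, step out — an appoggiatura.
The harmony at that moment is C major seventh chord (C, E, G, B); A4 is not a chord tone.
It is approached by leap up from E4 and left by step down to G4.
Leap in, step out — an appoggiatura.

B3 (beat 2) — appoggiatura; A4 (beat 7) — appoggiatura.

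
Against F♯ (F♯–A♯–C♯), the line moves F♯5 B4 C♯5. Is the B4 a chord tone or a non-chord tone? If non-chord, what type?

The harmony at that moment is F♯ major triad (F♯, A♯, C♯); B4 is not a chord tone.
It is approached by leap down from F♯5 and left by step up to C♯5.
Leap in, step out — an appoggiatura.

Non-chord tone — an appoggiatura.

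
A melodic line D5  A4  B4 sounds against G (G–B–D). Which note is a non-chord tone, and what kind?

The harmony at that moment is G major triad (G, B, D); A4 is not a chord tone.
It is approached by leap down from D5 and left by step up to B4.
Leap in, step out — an appoggiatura.

A4 is an appoggiatura.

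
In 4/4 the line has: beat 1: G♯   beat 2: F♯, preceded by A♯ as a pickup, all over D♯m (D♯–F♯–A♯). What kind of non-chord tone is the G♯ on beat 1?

Passing tone.

The harmony at that moment is D♯ minor triad (D♯, F♯, A♯); G♯ is not a chord tone.
It is approached by step down from A♯ and left by step down to F♯.
Step in, step out in the same direction — a passing tone.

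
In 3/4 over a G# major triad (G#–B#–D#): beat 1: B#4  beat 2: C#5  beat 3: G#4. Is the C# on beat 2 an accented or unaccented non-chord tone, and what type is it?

Unaccented escape tone.

The harmony at that moment is G# major triad (G#, B#, D#); C#5 is not a chord tone.
It is approached by step up from B#4 and left by leap down to G#4.
Step in, leap out — an escape tone.
It falls on a weak beat, so it is unaccented.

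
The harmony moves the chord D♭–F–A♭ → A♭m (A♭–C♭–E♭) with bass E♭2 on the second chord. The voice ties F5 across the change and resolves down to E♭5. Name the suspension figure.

At the second chord the bass is E♭2. The suspended F5 lies a ninth above the bass; after resolving down by step to E♭5, the interval above the bass becomes an octave.
Suspension figures are named by those two intervals: 9–8.

9–8 suspension.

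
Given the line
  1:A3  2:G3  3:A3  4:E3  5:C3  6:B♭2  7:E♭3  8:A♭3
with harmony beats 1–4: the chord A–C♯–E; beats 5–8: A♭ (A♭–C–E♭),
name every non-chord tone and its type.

G3 (beat 2) — neighbor tone; B♭2 (beat 6) — escape tone.

The harmony at that moment is A major triad (A, C♯, E); G3 is not a chord tone.
It is approached by step down from A3 and left by step up to A3.
Step away and step back to the same note — a neighbor tone (lower neighbor).
The harmony at that moment is A♭ major triad (A♭, C, E♭); B♭2 is not a chord tone.
It is approached by step down from C3 and left by leap up to E♭3.
Step in, leap out — an escape tone.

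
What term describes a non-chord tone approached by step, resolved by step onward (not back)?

Passing tone.

Approach: by step. Departure: by step, continuing in the same direction.
Stepwise on both sides with no change of direction means the note fills in the space between two different chord tones — a passing tone. (Had it turned back to its starting note it would be a neighbor tone instead.)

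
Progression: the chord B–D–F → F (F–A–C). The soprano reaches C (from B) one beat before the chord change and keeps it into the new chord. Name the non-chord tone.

The harmony at that moment is B diminished triad (B, D, F); C is not a chord tone.
It is approached by step up from B and then sustained as the same pitch into the next harmony.
Arriving early and becoming a chord tone when the harmony changes — an anticipation.

C is an anticipation.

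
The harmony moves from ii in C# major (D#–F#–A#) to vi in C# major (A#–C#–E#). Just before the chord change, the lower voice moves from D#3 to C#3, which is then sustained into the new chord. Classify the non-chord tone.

C#3 is an anticipation.

The harmony at that moment is D# minor triad (D#, F#, A#); C#3 is not a chord tone.
It is approached by step down from D#3 and then sustained as the same pitch into the next harmony.
Arriving early and becoming a chord tone when the harmony changes — an anticipation.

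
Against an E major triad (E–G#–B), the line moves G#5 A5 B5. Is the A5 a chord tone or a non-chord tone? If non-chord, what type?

Non-chord tone — a passing tone.

The harmony at that moment is E major triad (E, G#, B); A5 is not a chord tone.
It is approached by step up from G#5 and left by step up to B5.
Step in, step out in the same direction — a passing tone.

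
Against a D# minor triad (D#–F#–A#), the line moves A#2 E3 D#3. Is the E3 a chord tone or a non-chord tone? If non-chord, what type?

The harmony at that moment is D# minor triad (D#, F#, A#); E3 is not a chord tone.
It is approached by leap up from A#2 and left by step down to D#3.
Leap in, step out — an appoggiatura.

Non-chord tone — an appoggiatura.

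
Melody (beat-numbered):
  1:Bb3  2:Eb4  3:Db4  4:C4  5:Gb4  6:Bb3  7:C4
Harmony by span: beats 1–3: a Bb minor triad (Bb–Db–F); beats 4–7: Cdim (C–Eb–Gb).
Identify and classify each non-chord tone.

Eb4 (beat 2) — appoggiatura; Bb3 (beat 6) — appoggiatura.

The harmony at that moment is Bb minor triad (Bb, Db, F); Eb4 is not a chord tone.
It is approached by leap up from Bb3 and left by step down to Db4.
Leap in, step out — an appoggiatura.
The harmony at that moment is C diminished triad (C, Eb, Gb); Bb3 is not a chord tone.
It is approached by leap down from Gb4 and left by step up to C4.
Leap in, step out — an appoggiatura.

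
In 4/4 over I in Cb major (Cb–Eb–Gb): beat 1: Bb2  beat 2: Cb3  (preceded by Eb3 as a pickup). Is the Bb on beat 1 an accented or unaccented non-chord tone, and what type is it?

Accented appoggiatura.

The harmony at that moment is Cb major triad (Cb, Eb, Gb); Bb2 is not a chord tone.
It is approached by leap down from Eb3 and left by step up to Cb3.
Leap in, step out — an appoggiatura.
It falls on the downbeat, so it is accented.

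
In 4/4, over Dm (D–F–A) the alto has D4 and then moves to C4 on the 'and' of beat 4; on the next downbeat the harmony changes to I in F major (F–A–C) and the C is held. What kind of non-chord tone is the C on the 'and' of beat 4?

Anticipation.

The harmony at that moment is D minor triad (D, F, A); C4 is not a chord tone.
It is approached by step down from D4 and then sustained as the same pitch into the next harmony.
Arriving early and becoming a chord tone when the harmony changes — an anticipation.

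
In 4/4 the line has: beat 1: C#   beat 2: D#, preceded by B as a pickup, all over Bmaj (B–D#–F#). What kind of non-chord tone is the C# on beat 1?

The harmony at that moment is B major triad (B, D#, F#); C# is not a chord tone.
It is approached by step up from B and left by step up to D#.
Step in, step out in the same direction — a passing tone.

Passing tone.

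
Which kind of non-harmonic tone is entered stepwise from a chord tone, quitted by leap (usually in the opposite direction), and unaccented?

Escape tone.

Approach: by step. Departure: by leap. Metric position: weak.
Step in, leap out, from a weak position — an escape tone (échappée). (It is the mirror image of the appoggiatura, which leaps in and steps out on a strong beat.)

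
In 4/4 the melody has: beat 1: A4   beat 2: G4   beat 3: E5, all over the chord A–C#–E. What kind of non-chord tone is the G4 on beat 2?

The harmony at that moment is A major triad (A, C#, E); G4 is not a chord tone.
It is approached by step down from A4 and left by leap up to E5.
Step in, leap out, on a weak beat — an escape tone.

Escape tone.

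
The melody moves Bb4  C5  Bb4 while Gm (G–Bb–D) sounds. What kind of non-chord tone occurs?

C5 is a neighbor tone.

The harmony at that moment is G minor triad (G, Bb, D); C5 is not a chord tone.
It is approached by step up from Bb4 and left by step down to Bb4.
Step away and step back to the same note — a neighbor tone (upper neighbor).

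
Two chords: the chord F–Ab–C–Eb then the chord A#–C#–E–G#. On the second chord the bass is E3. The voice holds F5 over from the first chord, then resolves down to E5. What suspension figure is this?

At the second chord the bass is E3. The suspended F5 lies a ninth above the bass; after resolving down by step to E5, the interval above the bass becomes an octave.
Suspension figures are named by those two intervals: 9–8.

9–8 suspension.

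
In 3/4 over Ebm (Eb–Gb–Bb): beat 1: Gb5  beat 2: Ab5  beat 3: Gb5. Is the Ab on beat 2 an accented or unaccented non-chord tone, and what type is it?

Unaccented neighbor tone.

The harmony at that moment is Eb minor triad (Eb, Gb, Bb); Ab5 is not a chord tone.
It is approached by step up from Gb5 and left by step down to Gb5.
Step away and step back to the same note — a neighbor tone (upper neighbor).
It falls on a weak beat, so it is unaccented.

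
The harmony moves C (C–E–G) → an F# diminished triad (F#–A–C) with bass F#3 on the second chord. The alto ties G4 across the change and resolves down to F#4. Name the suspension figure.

9–8 suspension.

At the second chord the bass is F#3. The suspended G4 lies a ninth above the bass; after resolving down by step to F#4, the interval above the bass becomes an octave.
Suspension figures are named by those two intervals: 9–8.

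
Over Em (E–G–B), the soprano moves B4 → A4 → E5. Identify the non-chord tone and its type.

The harmony at that moment is E minor triad (E, G, B); A4 is not a chord tone.
It is approached by step down from B4 and left by leap up to E5.
Step in, leap out — an escape tone.

A4 is an escape tone.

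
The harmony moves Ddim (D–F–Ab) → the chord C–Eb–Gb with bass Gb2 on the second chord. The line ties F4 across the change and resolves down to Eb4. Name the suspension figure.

At the second chord the bass is Gb2. The suspended F4 lies a seventh above the bass; after resolving down by step to Eb4, the interval above the bass becomes a sixth.
Suspension figures are named by those two intervals: 7–6.

7–6 suspension.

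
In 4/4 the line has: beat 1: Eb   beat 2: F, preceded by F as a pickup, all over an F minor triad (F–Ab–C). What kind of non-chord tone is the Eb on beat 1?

Lower neighbor tone.

The harmony at that moment is F minor triad (F, Ab, C); Eb is not a chord tone.
It is approached by step down from F and left by step up to F.
Step away and step back to the same note — a neighbor tone (lower neighbor).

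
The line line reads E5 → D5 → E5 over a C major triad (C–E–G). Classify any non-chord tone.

The harmony at that moment is C major triad (C, E, G); D5 is not a chord tone.
It is approached by step down from E5 and left by step up to E5.
Step away and step back to the same note — a neighbor tone (lower neighbor).

D5 is a neighbor tone.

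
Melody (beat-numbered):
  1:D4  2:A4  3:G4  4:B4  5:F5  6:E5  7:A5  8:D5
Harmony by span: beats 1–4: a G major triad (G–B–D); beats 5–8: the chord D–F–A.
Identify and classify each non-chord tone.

The harmony at that moment is G major triad (G, B, D); A4 is not a chord tone.
It is approached by leap up from D4 and left by step down to G4.
Leap in, step out — an appoggiatura.
The harmony at that moment is D minor triad (D, F, A); E5 is not a chord tone.
It is approached by step down from F5 and left by leap up to A5.
Step in, leap out — an escape tone.

A4 (beat 2) — appoggiatura; E5 (beat 6) — escape tone.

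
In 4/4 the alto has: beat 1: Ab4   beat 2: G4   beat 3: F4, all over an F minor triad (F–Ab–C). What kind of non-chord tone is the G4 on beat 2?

Passing tone.

The harmony at that moment is F minor triad (F, Ab, C); G4 is not a chord tone.
It is approached by step down from Ab4 and left by step down to F4.
Step in, step out in the same direction — a passing tone.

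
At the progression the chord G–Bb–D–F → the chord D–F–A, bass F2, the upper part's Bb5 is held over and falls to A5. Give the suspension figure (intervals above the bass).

4–3 suspension.

At the second chord the bass is F2. The suspended Bb5 lies a fourth above the bass; after resolving down by step to A5, the interval above the bass becomes a third.
Suspension figures are named by those two intervals: 4–3.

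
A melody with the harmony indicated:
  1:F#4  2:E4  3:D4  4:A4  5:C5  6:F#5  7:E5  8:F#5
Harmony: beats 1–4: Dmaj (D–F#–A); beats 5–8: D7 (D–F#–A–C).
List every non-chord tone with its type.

The harmony at that moment is D major triad (D, F#, A); E4 is not a chord tone.
It is approached by step down from F#4 and left by step down to D4.
Step in, step out in the same direction — a passing tone.
The harmony at that moment is D dominant seventh chord (D, F#, A, C); E5 is not a chord tone.
It is approached by step down from F#5 and left by step up to F#5.
Step away and step back to the same note — a neighbor tone (lower neighbor).

E4 (beat 2) — passing tone; E5 (beat 7) — neighbor tone.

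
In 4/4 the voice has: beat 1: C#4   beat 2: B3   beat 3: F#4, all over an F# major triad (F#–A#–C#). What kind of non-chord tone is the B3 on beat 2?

The harmony at that moment is F# major triad (F#, A#, C#); B3 is not a chord tone.
It is approached by step down from C#4 and left by leap up to F#4.
Step in, leap out, on a weak beat — an escape tone.

Escape tone.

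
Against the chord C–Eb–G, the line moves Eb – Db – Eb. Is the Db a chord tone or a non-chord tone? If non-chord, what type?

Non-chord tone — a neighbor tone.

The harmony at that moment is C minor triad (C, Eb, G); Db is not a chord tone.
It is approached by step down from Eb and left by step up to Eb.
Step away and step back to the same note — a neighbor tone (lower neighbor).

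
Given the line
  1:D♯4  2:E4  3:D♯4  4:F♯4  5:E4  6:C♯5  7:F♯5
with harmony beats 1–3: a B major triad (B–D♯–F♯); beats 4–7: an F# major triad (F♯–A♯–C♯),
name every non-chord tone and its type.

E4 (beat 2) — neighbor tone; E4 (beat 5) — escape tone.

The harmony at that moment is B major triad (B, D♯, F♯); E4 is not a chord tone.
It is approached by step up from D♯4 and left by step down to D♯4.
Step away and step back to the same note — a neighbor tone (upper neighbor).
The harmony at that moment is F♯ major triad (F♯, A♯, C♯); E4 is not a chord tone.
It is approached by step down from F♯4 and left by leap up to C♯5.
Step in, leap out — an escape tone.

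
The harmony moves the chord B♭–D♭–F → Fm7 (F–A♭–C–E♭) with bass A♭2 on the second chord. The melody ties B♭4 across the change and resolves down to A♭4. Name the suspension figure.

9–8 suspension.

At the second chord the bass is A♭2. The suspended B♭4 lies a ninth above the bass; after resolving down by step to A♭4, the interval above the bass becomes an octave.
Suspension figures are named by those two intervals: 9–8.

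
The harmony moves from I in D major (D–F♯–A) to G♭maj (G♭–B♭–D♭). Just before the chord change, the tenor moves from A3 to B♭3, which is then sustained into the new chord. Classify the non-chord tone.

The harmony at that moment is D major triad (D, F♯, A); B♭3 is not a chord tone.
It is approached by step up from A3 and then sustained as the same pitch into the next harmony.
Arriving early and becoming a chord tone when the harmony changes — an anticipation.

B♭3 is an anticipation.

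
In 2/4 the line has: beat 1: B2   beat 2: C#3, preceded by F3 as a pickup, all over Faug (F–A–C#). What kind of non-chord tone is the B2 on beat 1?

Appoggiatura.

The harmony at that moment is F augmented triad (F, A, C#); B2 is not a chord tone.
It is approached by leap down from F3 and left by step up to C#3.
Leap in, step out, metrically accented — an appoggiatura.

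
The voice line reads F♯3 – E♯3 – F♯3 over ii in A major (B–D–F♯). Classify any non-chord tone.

E♯3 is a neighbor tone.

The harmony at that moment is B minor triad (B, D, F♯); E♯3 is not a chord tone.
It is approached by step down from F♯3 and left by step up to F♯3.
Step away and step back to the same note — a neighbor tone (lower neighbor).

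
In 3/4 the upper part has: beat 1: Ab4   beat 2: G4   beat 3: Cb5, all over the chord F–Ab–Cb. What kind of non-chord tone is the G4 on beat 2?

Escape tone.

The harmony at that moment is F diminished triad (F, Ab, Cb); G4 is not a chord tone.
It is approached by step down from Ab4 and left by leap up to Cb5.
Step in, leap out, on a weak beat — an escape tone.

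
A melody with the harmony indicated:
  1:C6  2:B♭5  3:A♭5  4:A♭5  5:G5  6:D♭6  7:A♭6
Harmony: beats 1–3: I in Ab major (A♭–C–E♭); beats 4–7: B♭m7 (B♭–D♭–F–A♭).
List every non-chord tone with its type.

The harmony at that moment is A♭ major triad (A♭, C, E♭); B♭5 is not a chord tone.
It is approached by step down from C6 and left by step down to A♭5.
Step in, step out in the same direction — a passing tone.
The harmony at that moment is B♭ minor seventh chord (B♭, D♭, F, A♭); G5 is not a chord tone.
It is approached by step down from A♭5 and left by leap up to D♭6.
Step in, leap out — an escape tone.

B♭5 (beat 2) — passing tone; G5 (beat 5) — escape tone.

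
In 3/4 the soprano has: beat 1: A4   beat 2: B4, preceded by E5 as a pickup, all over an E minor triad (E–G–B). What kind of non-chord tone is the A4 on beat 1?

The harmony at that moment is E minor triad (E, G, B); A4 is not a chord tone.
It is approached by leap down from E5 and left by step up to B4.
Leap in, step out, metrically accented — an appoggiatura.

Appoggiatura.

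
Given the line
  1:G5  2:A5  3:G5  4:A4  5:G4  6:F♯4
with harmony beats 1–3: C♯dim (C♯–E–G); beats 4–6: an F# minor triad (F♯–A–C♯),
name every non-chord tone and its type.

The harmony at that moment is C♯ diminished triad (C♯, E, G); A5 is not a chord tone.
It is approached by step up from G5 and left by step down to G5.
Step away and step back to the same note — a neighbor tone (upper neighbor).
The harmony at that moment is F♯ minor triad (F♯, A, C♯); G4 is not a chord tone.
It is approached by step down from A4 and left by step down to F♯4.
Step in, step out in the same direction — a passing tone.

A5 (beat 2) — neighbor tone; G4 (beat 5) — passing tone.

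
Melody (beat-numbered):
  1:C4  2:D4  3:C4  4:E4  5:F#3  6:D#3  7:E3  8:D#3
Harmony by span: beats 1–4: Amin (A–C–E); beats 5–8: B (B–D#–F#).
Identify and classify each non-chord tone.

The harmony at that moment is A minor triad (A, C, E); D4 is not a chord tone.
It is approached by step up from C4 and left by step down to C4.
Step away and step back to the same note — a neighbor tone (upper neighbor).
The harmony at that moment is B major triad (B, D#, F#); E3 is not a chord tone.
It is approached by step up from D#3 and left by step down to D#3.
Step away and step back to the same note — a neighbor tone (upper neighbor).

D4 (beat 2) — neighbor tone; E3 (beat 7) — neighbor tone.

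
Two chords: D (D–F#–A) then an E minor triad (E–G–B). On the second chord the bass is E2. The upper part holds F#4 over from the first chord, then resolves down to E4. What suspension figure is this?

At the second chord the bass is E2. The suspended F#4 lies a ninth above the bass; after resolving down by step to E4, the interval above the bass becomes an octave.
Suspension figures are named by those two intervals: 9–8.

9–8 suspension.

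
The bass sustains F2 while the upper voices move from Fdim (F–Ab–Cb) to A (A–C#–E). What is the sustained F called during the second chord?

Pedal tone (pedal point).

The harmony at that moment is A major triad (A, C#, E); F2 is not a chord tone.
It is held over (the same pitch as the preceding F2) and then sustained as the same pitch into the next harmony.
Sustained through a change of harmony — a pedal tone.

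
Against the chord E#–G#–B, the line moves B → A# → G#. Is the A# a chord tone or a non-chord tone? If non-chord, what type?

The harmony at that moment is E# diminished triad (E#, G#, B); A# is not a chord tone.
It is approached by step down from B and left by step down to G#.
Step in, step out in the same direction — a passing tone.

Non-chord tone — a passing tone.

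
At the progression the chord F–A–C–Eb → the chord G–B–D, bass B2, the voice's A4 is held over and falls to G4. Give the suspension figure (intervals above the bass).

7–6 suspension.

At the second chord the bass is B2. The suspended A4 lies a seventh above the bass; after resolving down by step to G4, the interval above the bass becomes a sixth.
Suspension figures are named by those two intervals: 7–6.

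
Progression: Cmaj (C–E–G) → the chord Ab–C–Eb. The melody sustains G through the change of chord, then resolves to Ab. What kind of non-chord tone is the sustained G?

G is a retardation.

The harmony at that moment is Ab major triad (Ab, C, Eb); G is not a chord tone.
It is held over (the same pitch as the preceding G) and left by step up to Ab.
Held over from the previous chord and resolving up by step — a retardation.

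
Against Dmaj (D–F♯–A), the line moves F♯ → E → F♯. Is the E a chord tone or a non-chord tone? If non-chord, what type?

Non-chord tone — a neighbor tone.

The harmony at that moment is D major triad (D, F♯, A); E is not a chord tone.
It is approached by step down from F♯ and left by step up to F♯.
Step away and step back to the same note — a neighbor tone (lower neighbor).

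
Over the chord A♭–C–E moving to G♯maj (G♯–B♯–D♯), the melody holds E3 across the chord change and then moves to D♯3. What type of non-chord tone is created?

E3 is a suspension.

The harmony at that moment is G♯ major triad (G♯, B♯, D♯); E3 is not a chord tone.
It is held over (the same pitch as the preceding E3) and left by step down to D♯3.
Held over from the previous chord and resolving down by step — a suspension.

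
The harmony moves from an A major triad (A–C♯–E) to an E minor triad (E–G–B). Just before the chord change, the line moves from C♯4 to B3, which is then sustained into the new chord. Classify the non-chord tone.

The harmony at that moment is A major triad (A, C♯, E); B3 is not a chord tone.
It is approached by step down from C♯4 and then sustained as the same pitch into the next harmony.
Arriving early and becoming a chord tone when the harmony changes — an anticipation.

B3 is an anticipation.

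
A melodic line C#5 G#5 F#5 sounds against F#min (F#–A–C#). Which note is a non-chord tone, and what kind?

G#5 is an appoggiatura.

The harmony at that moment is F# minor triad (F#, A, C#); G#5 is not a chord tone.
It is approached by leap up from C#5 and left by step down to F#5.
Leap in, step out — an appoggiatura.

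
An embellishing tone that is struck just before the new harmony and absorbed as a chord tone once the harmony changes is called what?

Anticipation.

Approach: ahead of the chord change (typically by step), so it is dissonant against the current harmony. Departure: none — the same pitch is restated or held and is a chord tone of the new harmony.
Dissonant first, consonant once the harmony catches up: the note simply arrives early — an anticipation. (The reverse timing, consonant first and dissonant after the change, would be a suspension or retardation.)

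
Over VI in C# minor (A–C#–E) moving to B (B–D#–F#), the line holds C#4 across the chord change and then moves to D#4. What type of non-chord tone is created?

C#4 is a retardation.

The harmony at that moment is B major triad (B, D#, F#); C#4 is not a chord tone.
It is held over (the same pitch as the preceding C#4) and left by step up to D#4.
Held over from the previous chord and resolving up by step — a retardation.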